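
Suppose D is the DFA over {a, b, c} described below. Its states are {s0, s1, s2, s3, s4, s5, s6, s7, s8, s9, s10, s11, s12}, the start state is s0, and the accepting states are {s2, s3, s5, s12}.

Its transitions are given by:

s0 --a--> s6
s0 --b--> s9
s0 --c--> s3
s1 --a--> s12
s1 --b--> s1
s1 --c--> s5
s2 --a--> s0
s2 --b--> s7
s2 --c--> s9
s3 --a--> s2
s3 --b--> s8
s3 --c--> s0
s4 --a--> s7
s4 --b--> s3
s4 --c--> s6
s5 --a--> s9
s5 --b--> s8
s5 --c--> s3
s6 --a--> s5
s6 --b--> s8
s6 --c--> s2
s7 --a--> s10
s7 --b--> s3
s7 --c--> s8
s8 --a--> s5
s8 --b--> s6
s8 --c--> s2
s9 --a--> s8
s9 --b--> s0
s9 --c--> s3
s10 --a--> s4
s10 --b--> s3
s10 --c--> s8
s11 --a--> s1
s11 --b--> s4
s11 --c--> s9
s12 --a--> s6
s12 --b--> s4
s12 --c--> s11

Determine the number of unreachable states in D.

3

Starting at s0 and following transitions, the reachable set is {s0, s2, s3, s4, s5, s6, s7, s8, s9, s10}. That leaves s1, s11, s12 unreachable — 3 in total.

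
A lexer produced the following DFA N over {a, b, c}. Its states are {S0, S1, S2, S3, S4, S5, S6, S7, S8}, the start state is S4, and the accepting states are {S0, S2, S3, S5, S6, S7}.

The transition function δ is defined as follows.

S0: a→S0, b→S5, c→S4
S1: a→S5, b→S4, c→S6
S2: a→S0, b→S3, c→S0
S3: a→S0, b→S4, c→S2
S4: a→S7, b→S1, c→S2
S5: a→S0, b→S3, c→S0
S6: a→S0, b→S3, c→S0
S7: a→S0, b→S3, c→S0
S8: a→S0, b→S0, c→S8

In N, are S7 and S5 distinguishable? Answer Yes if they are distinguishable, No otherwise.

Reachable states from the start: {S0,S1,S2,S3,S4,S5,S6,S7}. Unreachable: {S8} — drop them.
Initial partition by acceptance: {S0,S2,S3,S5,S6,S7} | {S1,S4}.
Refine {S0,S2,S3,S5,S6,S7} on symbol b: members go to different blocks, giving {S0,S2,S5,S6,S7} and {S3}.
Refine {S0,S2,S5,S6,S7} on symbol b: members go to different blocks, giving {S2,S5,S6,S7} and {S0}.
No further refinement is possible. Final partition (4 blocks): {S2,S5,S6,S7} | {S1,S4} | {S3} | {S0}.
S7 and S5 lie in the same block of the stable partition, so they are equivalent — no string distinguishes them.

No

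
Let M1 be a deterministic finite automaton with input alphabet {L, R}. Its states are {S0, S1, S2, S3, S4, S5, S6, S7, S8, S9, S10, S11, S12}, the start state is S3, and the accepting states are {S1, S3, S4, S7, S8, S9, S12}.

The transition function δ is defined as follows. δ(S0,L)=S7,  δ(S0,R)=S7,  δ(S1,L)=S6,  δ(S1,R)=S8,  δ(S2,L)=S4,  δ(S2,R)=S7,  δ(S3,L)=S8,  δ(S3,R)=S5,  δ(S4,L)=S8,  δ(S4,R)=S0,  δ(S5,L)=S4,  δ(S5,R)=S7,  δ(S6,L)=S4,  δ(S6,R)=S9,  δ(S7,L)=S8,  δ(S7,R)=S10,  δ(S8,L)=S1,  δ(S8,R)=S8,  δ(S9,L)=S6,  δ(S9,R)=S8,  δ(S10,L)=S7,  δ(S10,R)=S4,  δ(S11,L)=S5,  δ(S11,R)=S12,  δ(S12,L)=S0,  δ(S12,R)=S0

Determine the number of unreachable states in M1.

BFS from S3 reaches {S0, S1, S3, S4, S5, S6, S7, S8, S9, S10}; the 3 state(s) S2, S11, S12 are never visited.

3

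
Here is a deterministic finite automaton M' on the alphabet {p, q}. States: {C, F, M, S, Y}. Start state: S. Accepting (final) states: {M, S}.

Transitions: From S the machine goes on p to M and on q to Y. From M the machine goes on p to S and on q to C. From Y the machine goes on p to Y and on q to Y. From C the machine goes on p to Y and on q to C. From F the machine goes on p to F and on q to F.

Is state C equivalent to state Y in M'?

Reachable states from the start: {C,M,S,Y}. Unreachable: {F} — drop them.
Start with accepting vs non-accepting: {M,S} | {C,Y}.
No further refinement is possible. Final partition (2 blocks): {M,S} | {C,Y}.
C and Y lie in the same block of the stable partition, so they are equivalent — no string distinguishes them.

Yes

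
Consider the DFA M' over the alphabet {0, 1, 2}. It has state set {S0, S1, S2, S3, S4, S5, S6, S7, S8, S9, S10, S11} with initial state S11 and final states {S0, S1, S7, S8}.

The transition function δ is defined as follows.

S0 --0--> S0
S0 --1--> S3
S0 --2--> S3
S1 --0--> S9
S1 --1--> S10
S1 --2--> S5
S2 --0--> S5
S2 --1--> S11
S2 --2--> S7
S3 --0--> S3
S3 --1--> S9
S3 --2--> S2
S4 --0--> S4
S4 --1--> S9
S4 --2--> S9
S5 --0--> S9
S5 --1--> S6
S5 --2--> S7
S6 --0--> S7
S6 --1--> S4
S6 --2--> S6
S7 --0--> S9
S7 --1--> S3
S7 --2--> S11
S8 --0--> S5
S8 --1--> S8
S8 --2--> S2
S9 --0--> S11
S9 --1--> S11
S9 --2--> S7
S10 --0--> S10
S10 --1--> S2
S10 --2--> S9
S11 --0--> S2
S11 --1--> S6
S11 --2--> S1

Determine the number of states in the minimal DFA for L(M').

5

States {S0,S8} cannot be reached from the start state, so discard them.
P0 = {S1,S7} | {S2,S3,S4,S5,S6,S9,S10,S11}.
Split {S2,S3,S4,S5,S6,S9,S10,S11} by δ(·,0) → {S2,S3,S4,S5,S9,S10,S11} and {S6}.
On input 1, block {S2,S3,S4,S5,S9,S10,S11} splits into {S2,S3,S4,S9,S10} and {S5,S11}.
Split {S2,S3,S4,S9,S10} by δ(·,0) → {S3,S4,S10} and {S2,S9}.
Stable partition: {S1,S7} | {S3,S4,S10} | {S6} | {S5,S11} | {S2,S9} — 5 equivalence classes.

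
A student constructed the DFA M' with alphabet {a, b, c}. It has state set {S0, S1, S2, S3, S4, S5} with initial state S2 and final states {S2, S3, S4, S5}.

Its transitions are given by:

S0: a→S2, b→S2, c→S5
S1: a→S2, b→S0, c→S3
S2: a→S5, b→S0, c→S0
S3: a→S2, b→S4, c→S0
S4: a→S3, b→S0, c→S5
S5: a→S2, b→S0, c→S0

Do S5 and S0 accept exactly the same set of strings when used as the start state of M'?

No

States {S1,S3,S4} cannot be reached from the start state, so discard them.
Initial partition by acceptance: {S2,S5} | {S0}.
Stable partition: {S2,S5} | {S0} — 2 equivalence classes.
S5 and S0 end up in different blocks, so they are distinguishable. For instance, the string 'ε' is accepted from only S5.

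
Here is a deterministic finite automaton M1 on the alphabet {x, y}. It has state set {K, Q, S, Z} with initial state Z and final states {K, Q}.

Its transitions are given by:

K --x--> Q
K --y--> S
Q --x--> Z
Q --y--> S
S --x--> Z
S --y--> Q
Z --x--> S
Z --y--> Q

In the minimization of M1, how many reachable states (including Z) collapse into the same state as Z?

2

First remove the unreachable states {K}; 3 states remain.
Initial partition by acceptance: {Q} | {S,Z}.
No further refinement is possible. Final partition (2 blocks): {Q} | {S,Z}.
The equivalence class containing Z is {S,Z}, of size 2.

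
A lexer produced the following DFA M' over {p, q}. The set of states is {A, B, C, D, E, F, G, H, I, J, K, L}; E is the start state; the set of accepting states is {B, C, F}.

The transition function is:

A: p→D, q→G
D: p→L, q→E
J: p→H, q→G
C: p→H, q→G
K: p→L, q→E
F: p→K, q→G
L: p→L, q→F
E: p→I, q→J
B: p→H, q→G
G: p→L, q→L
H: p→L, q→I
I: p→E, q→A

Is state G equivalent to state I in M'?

States {B,C} cannot be reached from the start state, so discard them.
P0 = {F} | {A,D,E,G,H,I,J,K,L}.
On input q, block {A,D,E,G,H,I,J,K,L} splits into {A,D,E,G,H,I,J,K} and {L}.
Split {A,D,E,G,H,I,J,K} by δ(·,p) → {A,E,I,J} and {D,G,H,K}.
On input p, block {A,E,I,J} splits into {A,J} and {E,I}.
On input q, block {D,G,H,K} splits into {D,H,K} and {G}.
Stable partition: {F} | {A,J} | {L} | {D,H,K} | {E,I} | {G} — 6 equivalence classes.
G and I end up in different blocks, so they are distinguishable. For instance, the string 'pq' is accepted from only G.

No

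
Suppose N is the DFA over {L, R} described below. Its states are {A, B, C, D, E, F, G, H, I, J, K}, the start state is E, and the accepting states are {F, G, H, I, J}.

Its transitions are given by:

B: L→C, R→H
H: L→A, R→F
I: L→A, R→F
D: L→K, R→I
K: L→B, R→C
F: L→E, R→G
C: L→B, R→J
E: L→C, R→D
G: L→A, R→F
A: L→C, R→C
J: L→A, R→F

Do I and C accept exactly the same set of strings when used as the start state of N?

No

All states are reachable from the start state.
Start with accepting vs non-accepting: {F,G,H,I,J} | {A,B,C,D,E,K}.
On input R, block {A,B,C,D,E,K} splits into {A,E,K} and {B,C,D}.
On input L, block {B,C,D} splits into {B,C} and {D}.
Refine {A,E,K} on symbol R: members go to different blocks, giving {A,K} and {E}.
Refine {F,G,H,I,J} on symbol L: members go to different blocks, giving {G,H,I,J} and {F}.
The partition is now stable with 6 blocks: {G,H,I,J} | {A,K} | {B,C} | {D} | {E} | {F}.
I and C end up in different blocks, so they are distinguishable. For instance, the string 'ε' is accepted from only I.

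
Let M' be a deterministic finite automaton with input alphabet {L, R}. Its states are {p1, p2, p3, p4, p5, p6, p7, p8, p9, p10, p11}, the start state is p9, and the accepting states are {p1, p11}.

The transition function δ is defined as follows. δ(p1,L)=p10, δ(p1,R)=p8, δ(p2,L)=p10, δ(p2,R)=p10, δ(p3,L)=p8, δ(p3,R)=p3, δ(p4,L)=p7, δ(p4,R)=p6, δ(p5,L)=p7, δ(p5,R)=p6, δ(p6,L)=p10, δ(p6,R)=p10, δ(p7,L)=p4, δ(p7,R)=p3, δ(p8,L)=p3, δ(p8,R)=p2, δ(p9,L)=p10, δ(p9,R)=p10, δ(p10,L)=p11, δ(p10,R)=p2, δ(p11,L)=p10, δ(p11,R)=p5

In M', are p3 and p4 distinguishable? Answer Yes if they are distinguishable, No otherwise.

Yes

Reachable states from the start: {p2,p3,p4,p5,p6,p7,p8,p9,p10,p11}. Unreachable: {p1} — drop them.
Initial partition by acceptance: {p11} | {p2,p3,p4,p5,p6,p7,p8,p9,p10}.
Refine {p2,p3,p4,p5,p6,p7,p8,p9,p10} on symbol L: members go to different blocks, giving {p2,p3,p4,p5,p6,p7,p8,p9} and {p10}.
On input L, block {p2,p3,p4,p5,p6,p7,p8,p9} splits into {p3,p4,p5,p7,p8} and {p2,p6,p9}.
On input R, block {p3,p4,p5,p7,p8} splits into {p4,p5,p8} and {p3,p7}.
No further refinement is possible. Final partition (5 blocks): {p11} | {p4,p5,p8} | {p10} | {p2,p6,p9} | {p3,p7}.
p3 and p4 end up in different blocks, so they are distinguishable. For instance, the string 'RLL' is accepted from only p4.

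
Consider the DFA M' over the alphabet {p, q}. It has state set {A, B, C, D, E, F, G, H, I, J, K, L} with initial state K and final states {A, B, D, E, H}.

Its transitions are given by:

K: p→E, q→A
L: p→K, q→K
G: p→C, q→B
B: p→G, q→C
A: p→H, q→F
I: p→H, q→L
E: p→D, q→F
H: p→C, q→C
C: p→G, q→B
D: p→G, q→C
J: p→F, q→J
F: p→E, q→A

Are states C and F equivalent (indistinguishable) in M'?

First remove the unreachable states {I,J,L}; 9 states remain.
P0 = {A,B,D,E,H} | {C,F,G,K}.
Refine {A,B,D,E,H} on symbol p: members go to different blocks, giving {B,D,H} and {A,E}.
On input p, block {C,F,G,K} splits into {C,G} and {F,K}.
No further refinement is possible. Final partition (4 blocks): {B,D,H} | {C,G} | {A,E} | {F,K}.
C and F end up in different blocks, so they are distinguishable. For instance, the string 'p' is accepted from only F.

No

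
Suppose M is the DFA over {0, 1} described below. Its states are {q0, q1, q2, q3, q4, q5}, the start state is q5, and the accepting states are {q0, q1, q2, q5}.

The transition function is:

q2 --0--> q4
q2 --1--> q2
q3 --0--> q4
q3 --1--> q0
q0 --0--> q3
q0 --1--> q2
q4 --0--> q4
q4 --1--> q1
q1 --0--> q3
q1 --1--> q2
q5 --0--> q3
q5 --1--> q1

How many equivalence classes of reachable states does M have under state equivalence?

Every state is reachable, so we keep all 6.
Initial partition by acceptance: {q0,q1,q2,q5} | {q3,q4}.
Stable partition: {q0,q1,q2,q5} | {q3,q4} — 2 equivalence classes.

2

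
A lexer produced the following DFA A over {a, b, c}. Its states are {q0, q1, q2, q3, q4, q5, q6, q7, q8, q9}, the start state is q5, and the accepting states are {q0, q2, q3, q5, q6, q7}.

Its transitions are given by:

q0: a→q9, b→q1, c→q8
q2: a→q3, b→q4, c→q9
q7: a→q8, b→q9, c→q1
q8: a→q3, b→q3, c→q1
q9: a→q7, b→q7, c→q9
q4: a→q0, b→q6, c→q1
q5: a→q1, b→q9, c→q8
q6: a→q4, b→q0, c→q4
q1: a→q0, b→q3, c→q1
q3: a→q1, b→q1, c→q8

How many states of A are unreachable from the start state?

BFS from q5 reaches {q0, q1, q3, q5, q7, q8, q9}; the 3 state(s) q2, q4, q6 are never visited.

3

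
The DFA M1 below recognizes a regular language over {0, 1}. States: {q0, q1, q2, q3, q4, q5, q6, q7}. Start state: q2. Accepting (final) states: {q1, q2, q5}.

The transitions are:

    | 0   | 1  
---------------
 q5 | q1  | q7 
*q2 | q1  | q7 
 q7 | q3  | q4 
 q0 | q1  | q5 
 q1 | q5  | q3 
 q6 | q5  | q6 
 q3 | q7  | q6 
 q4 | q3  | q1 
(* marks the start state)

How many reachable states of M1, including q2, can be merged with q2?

Reachable states from the start: {q1,q2,q3,q4,q5,q6,q7}. Unreachable: {q0} — drop them.
Initial partition by acceptance: {q1,q2,q5} | {q3,q4,q6,q7}.
Refine {q3,q4,q6,q7} on symbol 0: members go to different blocks, giving {q3,q4,q7} and {q6}.
Refine {q3,q4,q7} on symbol 1: members go to different blocks, giving {q3} and {q4} and {q7}.
Refine {q1,q2,q5} on symbol 1: members go to different blocks, giving {q2,q5} and {q1}.
The partition is now stable with 6 blocks: {q2,q5} | {q3} | {q6} | {q4} | {q7} | {q1}.
The equivalence class containing q2 is {q2,q5}, of size 2.

2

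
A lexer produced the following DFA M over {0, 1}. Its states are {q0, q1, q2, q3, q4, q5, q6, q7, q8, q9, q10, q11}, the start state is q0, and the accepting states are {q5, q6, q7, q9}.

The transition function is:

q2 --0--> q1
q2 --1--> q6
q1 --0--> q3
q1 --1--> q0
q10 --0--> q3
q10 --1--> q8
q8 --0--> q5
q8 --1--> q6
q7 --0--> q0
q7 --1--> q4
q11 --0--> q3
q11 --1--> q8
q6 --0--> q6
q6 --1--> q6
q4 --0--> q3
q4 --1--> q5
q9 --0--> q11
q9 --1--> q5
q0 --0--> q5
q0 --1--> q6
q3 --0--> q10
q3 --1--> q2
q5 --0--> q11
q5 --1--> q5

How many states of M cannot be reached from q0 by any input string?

3

BFS from q0 reaches {q0, q1, q2, q3, q5, q6, q8, q10, q11}; the 3 state(s) q4, q7, q9 are never visited.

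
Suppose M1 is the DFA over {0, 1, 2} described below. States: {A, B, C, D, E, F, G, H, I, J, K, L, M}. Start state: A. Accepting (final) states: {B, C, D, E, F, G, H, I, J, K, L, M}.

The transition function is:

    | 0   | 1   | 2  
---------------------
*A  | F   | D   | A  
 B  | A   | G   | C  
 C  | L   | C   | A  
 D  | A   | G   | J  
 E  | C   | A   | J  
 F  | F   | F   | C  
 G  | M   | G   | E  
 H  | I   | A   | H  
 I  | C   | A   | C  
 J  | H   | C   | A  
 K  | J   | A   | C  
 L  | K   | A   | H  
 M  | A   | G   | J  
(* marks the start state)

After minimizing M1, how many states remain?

States {B} cannot be reached from the start state, so discard them.
Initial partition by acceptance: {C,D,E,F,G,H,I,J,K,L,M} | {A}.
Split {C,D,E,F,G,H,I,J,K,L,M} by δ(·,0) → {C,E,F,G,H,I,J,K,L} and {D,M}.
Refine {C,E,F,G,H,I,J,K,L} on symbol 0: members go to different blocks, giving {C,E,F,H,I,J,K,L} and {G}.
Split {C,E,F,H,I,J,K,L} by δ(·,1) → {E,H,I,K,L} and {C,F,J}.
On input 0, block {E,H,I,K,L} splits into {E,I,K} and {H,L}.
Refine {C,F,J} on symbol 0: members go to different blocks, giving {C,J} and {F}.
No further refinement is possible. Final partition (7 blocks): {E,I,K} | {A} | {D,M} | {G} | {C,J} | {H,L} | {F}.

7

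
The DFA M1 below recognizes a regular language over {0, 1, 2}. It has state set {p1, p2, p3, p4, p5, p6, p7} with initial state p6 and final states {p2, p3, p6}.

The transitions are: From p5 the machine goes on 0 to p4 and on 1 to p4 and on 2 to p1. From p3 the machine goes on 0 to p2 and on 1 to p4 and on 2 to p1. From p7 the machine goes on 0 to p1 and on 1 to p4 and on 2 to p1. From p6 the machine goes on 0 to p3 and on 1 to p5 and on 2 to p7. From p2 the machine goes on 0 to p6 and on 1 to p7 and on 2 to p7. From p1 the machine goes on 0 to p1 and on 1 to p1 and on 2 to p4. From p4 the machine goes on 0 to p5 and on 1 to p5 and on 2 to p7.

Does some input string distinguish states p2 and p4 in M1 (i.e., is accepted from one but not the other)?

Yes

All states are reachable from the start state.
Initial partition by acceptance: {p2,p3,p6} | {p1,p4,p5,p7}.
The partition is now stable with 2 blocks: {p2,p3,p6} | {p1,p4,p5,p7}.
p2 and p4 end up in different blocks, so they are distinguishable. For instance, the string 'ε' is accepted from only p2.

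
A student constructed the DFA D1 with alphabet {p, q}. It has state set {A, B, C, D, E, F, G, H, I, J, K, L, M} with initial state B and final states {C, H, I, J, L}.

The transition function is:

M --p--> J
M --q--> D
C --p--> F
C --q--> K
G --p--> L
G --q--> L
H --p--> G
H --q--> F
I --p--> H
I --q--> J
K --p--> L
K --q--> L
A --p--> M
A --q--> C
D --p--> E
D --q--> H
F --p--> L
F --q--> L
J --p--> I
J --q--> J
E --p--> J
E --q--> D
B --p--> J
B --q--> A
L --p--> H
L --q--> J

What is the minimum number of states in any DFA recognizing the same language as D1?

6

Every state is reachable, so we keep all 13.
Start with accepting vs non-accepting: {C,H,I,J,L} | {A,B,D,E,F,G,K,M}.
Refine {C,H,I,J,L} on symbol p: members go to different blocks, giving {I,J,L} and {C,H}.
Split {I,J,L} by δ(·,p) → {I,L} and {J}.
Split {A,B,D,E,F,G,K,M} by δ(·,p) → {B,E,M} and {F,G,K} and {A,D}.
The partition is now stable with 6 blocks: {I,L} | {B,E,M} | {C,H} | {J} | {F,G,K} | {A,D}.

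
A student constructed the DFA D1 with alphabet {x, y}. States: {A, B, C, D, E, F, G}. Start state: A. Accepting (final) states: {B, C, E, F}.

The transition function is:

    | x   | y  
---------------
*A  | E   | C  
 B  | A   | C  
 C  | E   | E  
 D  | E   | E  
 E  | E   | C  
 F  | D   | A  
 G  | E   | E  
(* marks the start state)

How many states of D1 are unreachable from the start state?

Starting at A and following transitions, the reachable set is {A, C, E}. That leaves B, D, F, G unreachable — 4 in total.

4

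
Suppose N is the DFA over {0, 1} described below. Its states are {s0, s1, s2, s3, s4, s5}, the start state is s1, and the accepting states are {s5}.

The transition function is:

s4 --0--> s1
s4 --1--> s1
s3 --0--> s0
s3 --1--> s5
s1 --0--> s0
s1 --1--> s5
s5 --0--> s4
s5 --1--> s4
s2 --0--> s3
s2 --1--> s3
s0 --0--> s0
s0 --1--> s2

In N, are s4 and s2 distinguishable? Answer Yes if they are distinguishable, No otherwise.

Every state is reachable, so we keep all 6.
P0 = {s5} | {s0,s1,s2,s3,s4}.
On input 1, block {s0,s1,s2,s3,s4} splits into {s0,s2,s4} and {s1,s3}.
Split {s0,s2,s4} by δ(·,0) → {s2,s4} and {s0}.
No further refinement is possible. Final partition (4 blocks): {s5} | {s2,s4} | {s1,s3} | {s0}.
s4 and s2 lie in the same block of the stable partition, so they are equivalent — no string distinguishes them.

No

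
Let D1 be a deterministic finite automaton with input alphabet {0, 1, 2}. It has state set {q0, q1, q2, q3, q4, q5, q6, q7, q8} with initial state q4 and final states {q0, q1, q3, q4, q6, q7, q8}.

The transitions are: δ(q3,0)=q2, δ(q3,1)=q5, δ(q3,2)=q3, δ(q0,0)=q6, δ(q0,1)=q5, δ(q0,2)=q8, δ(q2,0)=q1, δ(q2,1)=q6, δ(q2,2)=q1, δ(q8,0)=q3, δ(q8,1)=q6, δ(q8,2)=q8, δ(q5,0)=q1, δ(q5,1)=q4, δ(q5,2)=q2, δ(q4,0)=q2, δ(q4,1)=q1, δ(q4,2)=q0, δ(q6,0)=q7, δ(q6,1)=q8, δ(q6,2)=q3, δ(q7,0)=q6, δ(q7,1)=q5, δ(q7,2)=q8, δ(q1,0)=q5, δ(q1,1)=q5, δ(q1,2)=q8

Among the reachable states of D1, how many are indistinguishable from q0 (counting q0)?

Start with accepting vs non-accepting: {q0,q1,q3,q4,q6,q7,q8} | {q2,q5}.
On input 0, block {q0,q1,q3,q4,q6,q7,q8} splits into {q0,q6,q7,q8} and {q1,q3,q4}.
Refine {q0,q6,q7,q8} on symbol 0: members go to different blocks, giving {q0,q6,q7} and {q8}.
Split {q0,q6,q7} by δ(·,1) → {q0,q7} and {q6}.
On input 1, block {q2,q5} splits into {q2} and {q5}.
Split {q1,q3,q4} by δ(·,0) → {q3,q4} and {q1}.
Refine {q3,q4} on symbol 1: members go to different blocks, giving {q3} and {q4}.
The partition is now stable with 8 blocks: {q0,q7} | {q2} | {q3} | {q8} | {q6} | {q5} | {q1} | {q4}.
State q0 belongs to the block {q0,q7}, which has 2 states.

2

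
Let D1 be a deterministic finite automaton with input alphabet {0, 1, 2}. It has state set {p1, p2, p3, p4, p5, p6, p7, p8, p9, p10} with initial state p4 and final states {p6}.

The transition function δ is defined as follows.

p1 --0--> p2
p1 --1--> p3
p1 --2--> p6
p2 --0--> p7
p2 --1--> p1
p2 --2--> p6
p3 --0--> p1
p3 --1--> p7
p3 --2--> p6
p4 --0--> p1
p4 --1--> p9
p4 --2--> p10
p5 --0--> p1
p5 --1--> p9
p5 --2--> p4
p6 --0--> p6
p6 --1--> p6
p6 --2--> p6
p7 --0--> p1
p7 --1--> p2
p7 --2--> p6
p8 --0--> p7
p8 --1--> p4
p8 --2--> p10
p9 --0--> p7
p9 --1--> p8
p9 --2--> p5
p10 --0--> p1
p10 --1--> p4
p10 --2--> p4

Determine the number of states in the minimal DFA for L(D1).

P0 = {p6} | {p1,p2,p3,p4,p5,p7,p8,p9,p10}.
Refine {p1,p2,p3,p4,p5,p7,p8,p9,p10} on symbol 2: members go to different blocks, giving {p4,p5,p8,p9,p10} and {p1,p2,p3,p7}.
The partition is now stable with 3 blocks: {p6} | {p4,p5,p8,p9,p10} | {p1,p2,p3,p7}.

3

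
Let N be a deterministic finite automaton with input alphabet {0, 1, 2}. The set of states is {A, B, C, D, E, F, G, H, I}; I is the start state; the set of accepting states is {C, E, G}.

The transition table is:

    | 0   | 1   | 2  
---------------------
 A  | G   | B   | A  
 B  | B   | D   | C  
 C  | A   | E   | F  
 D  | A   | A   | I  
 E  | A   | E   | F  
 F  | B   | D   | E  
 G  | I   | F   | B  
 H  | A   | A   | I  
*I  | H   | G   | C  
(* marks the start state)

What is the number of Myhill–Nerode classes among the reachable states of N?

6

Every state is reachable, so we keep all 9.
Initial partition by acceptance: {C,E,G} | {A,B,D,F,H,I}.
Refine {C,E,G} on symbol 1: members go to different blocks, giving {C,E} and {G}.
On input 0, block {A,B,D,F,H,I} splits into {B,D,F,H,I} and {A}.
Refine {B,D,F,H,I} on symbol 0: members go to different blocks, giving {B,F,I} and {D,H}.
Refine {B,F,I} on symbol 0: members go to different blocks, giving {B,F} and {I}.
Stable partition: {C,E} | {B,F} | {G} | {A} | {D,H} | {I} — 6 equivalence classes.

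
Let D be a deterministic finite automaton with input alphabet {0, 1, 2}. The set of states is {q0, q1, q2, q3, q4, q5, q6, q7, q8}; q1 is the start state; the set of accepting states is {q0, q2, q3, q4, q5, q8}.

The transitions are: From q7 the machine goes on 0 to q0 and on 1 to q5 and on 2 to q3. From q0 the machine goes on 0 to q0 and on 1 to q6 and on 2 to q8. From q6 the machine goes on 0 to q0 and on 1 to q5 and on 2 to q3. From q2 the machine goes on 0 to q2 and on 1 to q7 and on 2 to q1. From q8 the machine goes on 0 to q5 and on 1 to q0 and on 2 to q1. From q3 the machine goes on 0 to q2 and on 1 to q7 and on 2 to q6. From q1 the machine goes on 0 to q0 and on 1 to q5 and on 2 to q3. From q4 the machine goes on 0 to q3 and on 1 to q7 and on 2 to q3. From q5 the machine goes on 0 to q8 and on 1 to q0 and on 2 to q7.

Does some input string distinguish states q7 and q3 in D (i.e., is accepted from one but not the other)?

Yes

States {q4} cannot be reached from the start state, so discard them.
P0 = {q0,q2,q3,q5,q8} | {q1,q6,q7}.
Split {q0,q2,q3,q5,q8} by δ(·,1) → {q0,q2,q3} and {q5,q8}.
Refine {q0,q2,q3} on symbol 2: members go to different blocks, giving {q2,q3} and {q0}.
The partition is now stable with 4 blocks: {q2,q3} | {q1,q6,q7} | {q5,q8} | {q0}.
q7 and q3 end up in different blocks, so they are distinguishable. For instance, the string 'ε' is accepted from only q3.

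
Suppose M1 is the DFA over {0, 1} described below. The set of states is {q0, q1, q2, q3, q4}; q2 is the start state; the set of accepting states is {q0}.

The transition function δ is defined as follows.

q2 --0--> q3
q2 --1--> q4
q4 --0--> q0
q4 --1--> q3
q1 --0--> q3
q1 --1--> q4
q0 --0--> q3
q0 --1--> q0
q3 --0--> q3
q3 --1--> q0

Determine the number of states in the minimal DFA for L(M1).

4

First remove the unreachable states {q1}; 4 states remain.
Start with accepting vs non-accepting: {q0} | {q2,q3,q4}.
On input 0, block {q2,q3,q4} splits into {q2,q3} and {q4}.
Refine {q2,q3} on symbol 1: members go to different blocks, giving {q2} and {q3}.
Stable partition: {q0} | {q2} | {q4} | {q3} — 4 equivalence classes.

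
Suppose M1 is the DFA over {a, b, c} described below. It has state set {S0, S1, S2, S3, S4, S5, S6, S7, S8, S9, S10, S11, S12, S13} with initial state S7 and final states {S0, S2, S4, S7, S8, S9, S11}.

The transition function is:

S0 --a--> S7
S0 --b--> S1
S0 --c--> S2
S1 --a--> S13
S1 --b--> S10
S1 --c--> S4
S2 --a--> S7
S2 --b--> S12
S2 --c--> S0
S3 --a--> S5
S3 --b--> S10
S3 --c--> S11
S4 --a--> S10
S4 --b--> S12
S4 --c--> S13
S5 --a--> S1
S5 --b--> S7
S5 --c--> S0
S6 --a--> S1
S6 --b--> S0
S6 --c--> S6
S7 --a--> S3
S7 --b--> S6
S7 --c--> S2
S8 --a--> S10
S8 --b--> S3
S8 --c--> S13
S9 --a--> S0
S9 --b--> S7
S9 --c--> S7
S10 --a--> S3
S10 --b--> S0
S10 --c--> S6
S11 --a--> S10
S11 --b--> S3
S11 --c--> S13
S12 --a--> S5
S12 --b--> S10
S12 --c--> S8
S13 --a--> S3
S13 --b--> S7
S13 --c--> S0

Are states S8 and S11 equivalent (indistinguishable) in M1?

Yes

Reachable states from the start: {S0,S1,S2,S3,S4,S5,S6,S7,S8,S10,S11,S12,S13}. Unreachable: {S9} — drop them.
Start with accepting vs non-accepting: {S0,S2,S4,S7,S8,S11} | {S1,S3,S5,S6,S10,S12,S13}.
Split {S0,S2,S4,S7,S8,S11} by δ(·,a) → {S4,S7,S8,S11} and {S0,S2}.
Refine {S4,S7,S8,S11} on symbol c: members go to different blocks, giving {S4,S8,S11} and {S7}.
Refine {S1,S3,S5,S6,S10,S12,S13} on symbol b: members go to different blocks, giving {S1,S3,S12} and {S5,S13} and {S6,S10}.
The partition is now stable with 6 blocks: {S4,S8,S11} | {S1,S3,S12} | {S0,S2} | {S7} | {S5,S13} | {S6,S10}.
S8 and S11 lie in the same block of the stable partition, so they are equivalent — no string distinguishes them.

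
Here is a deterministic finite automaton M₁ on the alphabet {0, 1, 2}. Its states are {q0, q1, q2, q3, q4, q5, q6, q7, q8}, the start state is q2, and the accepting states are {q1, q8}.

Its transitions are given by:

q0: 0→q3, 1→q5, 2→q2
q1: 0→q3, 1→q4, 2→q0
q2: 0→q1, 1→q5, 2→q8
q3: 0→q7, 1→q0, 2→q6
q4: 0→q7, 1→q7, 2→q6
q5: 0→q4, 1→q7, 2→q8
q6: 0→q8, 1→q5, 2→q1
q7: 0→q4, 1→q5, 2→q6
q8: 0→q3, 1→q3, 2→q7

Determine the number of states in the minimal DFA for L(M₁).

5

Every state is reachable, so we keep all 9.
Initial partition by acceptance: {q1,q8} | {q0,q2,q3,q4,q5,q6,q7}.
Refine {q0,q2,q3,q4,q5,q6,q7} on symbol 0: members go to different blocks, giving {q0,q3,q4,q5,q7} and {q2,q6}.
Split {q0,q3,q4,q5,q7} by δ(·,2) → {q0,q3,q4,q7} and {q5}.
Split {q0,q3,q4,q7} by δ(·,1) → {q0,q7} and {q3,q4}.
The partition is now stable with 5 blocks: {q1,q8} | {q0,q7} | {q2,q6} | {q5} | {q3,q4}.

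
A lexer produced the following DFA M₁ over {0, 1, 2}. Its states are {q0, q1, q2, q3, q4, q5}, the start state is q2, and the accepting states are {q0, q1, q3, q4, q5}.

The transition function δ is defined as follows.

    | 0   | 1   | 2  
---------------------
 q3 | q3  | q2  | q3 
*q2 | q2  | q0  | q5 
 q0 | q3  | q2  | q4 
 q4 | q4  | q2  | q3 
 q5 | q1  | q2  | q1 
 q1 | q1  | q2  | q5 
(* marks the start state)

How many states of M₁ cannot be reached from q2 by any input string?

0

A breadth-first search from the start state visits every state.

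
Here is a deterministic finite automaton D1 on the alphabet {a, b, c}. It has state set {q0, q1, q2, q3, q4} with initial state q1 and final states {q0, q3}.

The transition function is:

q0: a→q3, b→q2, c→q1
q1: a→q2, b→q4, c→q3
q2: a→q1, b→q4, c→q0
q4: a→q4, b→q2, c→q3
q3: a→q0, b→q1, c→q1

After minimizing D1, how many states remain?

Initial partition by acceptance: {q0,q3} | {q1,q2,q4}.
Stable partition: {q0,q3} | {q1,q2,q4} — 2 equivalence classes.

2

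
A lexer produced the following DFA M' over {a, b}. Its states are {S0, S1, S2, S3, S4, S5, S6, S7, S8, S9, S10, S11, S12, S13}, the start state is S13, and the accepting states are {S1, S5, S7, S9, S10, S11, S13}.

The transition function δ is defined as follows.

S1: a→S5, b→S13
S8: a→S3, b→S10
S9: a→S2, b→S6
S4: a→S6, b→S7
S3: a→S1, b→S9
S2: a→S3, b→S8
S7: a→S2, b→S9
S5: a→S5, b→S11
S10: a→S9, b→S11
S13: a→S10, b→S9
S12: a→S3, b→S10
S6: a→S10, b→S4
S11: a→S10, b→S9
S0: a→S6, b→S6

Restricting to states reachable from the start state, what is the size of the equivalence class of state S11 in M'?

2

States {S0,S12} cannot be reached from the start state, so discard them.
Start with accepting vs non-accepting: {S1,S5,S7,S9,S10,S11,S13} | {S2,S3,S4,S6,S8}.
On input a, block {S1,S5,S7,S9,S10,S11,S13} splits into {S1,S5,S10,S11,S13} and {S7,S9}.
On input a, block {S1,S5,S10,S11,S13} splits into {S1,S5,S11,S13} and {S10}.
Split {S1,S5,S11,S13} by δ(·,a) → {S1,S5} and {S11,S13}.
On input a, block {S2,S3,S4,S6,S8} splits into {S2,S4,S8} and {S3} and {S6}.
Refine {S2,S4,S8} on symbol a: members go to different blocks, giving {S2,S8} and {S4}.
On input b, block {S2,S8} splits into {S2} and {S8}.
Refine {S7,S9} on symbol b: members go to different blocks, giving {S7} and {S9}.
The partition is now stable with 10 blocks: {S1,S5} | {S2} | {S7} | {S10} | {S11,S13} | {S3} | {S6} | {S4} | {S8} | {S9}.
State S11 belongs to the block {S11,S13}, which has 2 states.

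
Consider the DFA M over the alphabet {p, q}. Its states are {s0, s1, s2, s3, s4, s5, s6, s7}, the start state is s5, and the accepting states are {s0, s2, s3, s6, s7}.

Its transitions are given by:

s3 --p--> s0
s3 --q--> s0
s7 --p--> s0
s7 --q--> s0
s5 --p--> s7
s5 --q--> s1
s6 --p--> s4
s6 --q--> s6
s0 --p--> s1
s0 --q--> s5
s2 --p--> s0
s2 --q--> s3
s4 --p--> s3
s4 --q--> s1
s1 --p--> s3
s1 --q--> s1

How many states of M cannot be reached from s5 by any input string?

Starting at s5 and following transitions, the reachable set is {s0, s1, s3, s5, s7}. That leaves s2, s4, s6 unreachable — 3 in total.

3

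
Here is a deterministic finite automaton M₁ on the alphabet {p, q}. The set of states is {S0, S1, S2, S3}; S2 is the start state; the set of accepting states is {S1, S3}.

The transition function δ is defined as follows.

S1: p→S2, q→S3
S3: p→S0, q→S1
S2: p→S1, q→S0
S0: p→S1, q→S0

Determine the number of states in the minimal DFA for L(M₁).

2

Start with accepting vs non-accepting: {S1,S3} | {S0,S2}.
No further refinement is possible. Final partition (2 blocks): {S1,S3} | {S0,S2}.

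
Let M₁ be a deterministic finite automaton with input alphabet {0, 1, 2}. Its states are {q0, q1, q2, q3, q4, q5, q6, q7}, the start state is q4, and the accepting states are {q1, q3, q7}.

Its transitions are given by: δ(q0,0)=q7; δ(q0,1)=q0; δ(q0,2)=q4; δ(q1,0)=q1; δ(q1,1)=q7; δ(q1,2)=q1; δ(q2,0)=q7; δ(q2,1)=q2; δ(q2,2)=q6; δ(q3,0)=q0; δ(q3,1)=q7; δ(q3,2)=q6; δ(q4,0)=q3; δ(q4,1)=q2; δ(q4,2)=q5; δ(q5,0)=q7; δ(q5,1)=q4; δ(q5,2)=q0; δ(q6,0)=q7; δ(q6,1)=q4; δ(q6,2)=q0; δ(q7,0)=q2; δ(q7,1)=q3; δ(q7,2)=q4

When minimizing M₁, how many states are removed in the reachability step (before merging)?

No path from q4 leads to q1; the other 7 states are all reachable.

1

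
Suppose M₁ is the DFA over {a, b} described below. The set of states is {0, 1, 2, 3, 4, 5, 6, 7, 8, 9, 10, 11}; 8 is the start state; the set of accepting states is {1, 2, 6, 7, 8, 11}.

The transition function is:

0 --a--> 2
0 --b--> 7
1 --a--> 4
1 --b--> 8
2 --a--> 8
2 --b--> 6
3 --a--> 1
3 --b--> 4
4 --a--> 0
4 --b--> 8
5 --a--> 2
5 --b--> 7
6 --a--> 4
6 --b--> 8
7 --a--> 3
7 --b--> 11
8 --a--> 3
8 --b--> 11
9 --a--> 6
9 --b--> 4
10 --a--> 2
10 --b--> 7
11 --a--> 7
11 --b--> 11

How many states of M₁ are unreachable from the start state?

Starting at 8 and following transitions, the reachable set is {0, 1, 2, 3, 4, 6, 7, 8, 11}. That leaves 5, 9, 10 unreachable — 3 in total.

3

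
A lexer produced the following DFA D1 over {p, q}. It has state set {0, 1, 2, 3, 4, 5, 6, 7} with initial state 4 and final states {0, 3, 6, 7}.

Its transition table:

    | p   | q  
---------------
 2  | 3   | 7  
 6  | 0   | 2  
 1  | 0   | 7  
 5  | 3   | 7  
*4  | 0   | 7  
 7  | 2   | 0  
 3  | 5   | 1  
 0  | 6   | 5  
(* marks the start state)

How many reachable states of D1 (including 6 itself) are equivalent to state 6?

All states are reachable from the start state.
Start with accepting vs non-accepting: {0,3,6,7} | {1,2,4,5}.
On input p, block {0,3,6,7} splits into {0,6} and {3,7}.
On input p, block {1,2,4,5} splits into {1,4} and {2,5}.
Split {3,7} by δ(·,q) → {3} and {7}.
No further refinement is possible. Final partition (5 blocks): {0,6} | {1,4} | {3} | {2,5} | {7}.
The equivalence class containing 6 is {0,6}, of size 2.

2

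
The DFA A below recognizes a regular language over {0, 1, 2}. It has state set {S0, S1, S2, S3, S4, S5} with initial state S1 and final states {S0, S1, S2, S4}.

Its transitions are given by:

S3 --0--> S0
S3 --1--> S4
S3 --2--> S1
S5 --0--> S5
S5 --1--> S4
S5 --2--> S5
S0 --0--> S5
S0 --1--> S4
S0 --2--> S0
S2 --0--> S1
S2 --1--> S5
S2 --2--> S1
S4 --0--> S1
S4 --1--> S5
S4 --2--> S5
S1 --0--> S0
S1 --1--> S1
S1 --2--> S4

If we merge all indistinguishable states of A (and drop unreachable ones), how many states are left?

4

First remove the unreachable states {S2,S3}; 4 states remain.
Initial partition by acceptance: {S0,S1,S4} | {S5}.
Split {S0,S1,S4} by δ(·,0) → {S1,S4} and {S0}.
Split {S1,S4} by δ(·,0) → {S1} and {S4}.
Stable partition: {S1} | {S5} | {S0} | {S4} — 4 equivalence classes.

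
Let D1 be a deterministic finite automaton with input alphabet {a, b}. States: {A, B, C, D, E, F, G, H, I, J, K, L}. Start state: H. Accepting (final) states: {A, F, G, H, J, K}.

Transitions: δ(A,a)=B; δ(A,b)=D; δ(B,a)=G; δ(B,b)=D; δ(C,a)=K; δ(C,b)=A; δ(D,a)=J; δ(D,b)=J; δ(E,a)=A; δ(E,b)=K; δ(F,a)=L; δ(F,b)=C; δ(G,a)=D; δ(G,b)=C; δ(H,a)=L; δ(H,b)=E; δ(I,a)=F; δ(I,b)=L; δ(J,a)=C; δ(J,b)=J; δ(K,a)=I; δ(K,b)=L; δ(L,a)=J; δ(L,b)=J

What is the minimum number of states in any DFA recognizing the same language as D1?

Every state is reachable, so we keep all 12.
Start with accepting vs non-accepting: {A,F,G,H,J,K} | {B,C,D,E,I,L}.
Refine {A,F,G,H,J,K} on symbol b: members go to different blocks, giving {A,F,G,H,K} and {J}.
Split {B,C,D,E,I,L} by δ(·,a) → {B,C,E,I} and {D,L}.
On input a, block {A,F,G,H,K} splits into {F,G,H} and {A,K}.
Split {B,C,E,I} by δ(·,a) → {B,I} and {C,E}.
Stable partition: {F,G,H} | {B,I} | {J} | {D,L} | {A,K} | {C,E} — 6 equivalence classes.

6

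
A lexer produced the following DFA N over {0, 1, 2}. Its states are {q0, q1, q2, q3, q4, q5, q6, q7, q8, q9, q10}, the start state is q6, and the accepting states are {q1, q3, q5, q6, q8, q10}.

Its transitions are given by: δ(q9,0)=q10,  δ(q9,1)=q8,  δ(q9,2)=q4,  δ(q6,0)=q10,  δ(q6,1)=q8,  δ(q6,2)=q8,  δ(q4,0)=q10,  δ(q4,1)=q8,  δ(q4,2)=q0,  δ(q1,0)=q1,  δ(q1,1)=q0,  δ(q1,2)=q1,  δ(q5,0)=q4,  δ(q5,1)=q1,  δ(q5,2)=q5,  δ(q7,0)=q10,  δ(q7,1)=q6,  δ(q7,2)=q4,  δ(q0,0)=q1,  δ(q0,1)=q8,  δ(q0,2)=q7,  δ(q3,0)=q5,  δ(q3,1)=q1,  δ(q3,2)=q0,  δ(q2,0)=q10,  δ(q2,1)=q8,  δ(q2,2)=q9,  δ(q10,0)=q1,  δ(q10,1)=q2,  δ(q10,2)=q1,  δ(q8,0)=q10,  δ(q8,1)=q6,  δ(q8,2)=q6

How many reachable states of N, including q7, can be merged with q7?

5

First remove the unreachable states {q3,q5}; 9 states remain.
P0 = {q1,q6,q8,q10} | {q0,q2,q4,q7,q9}.
On input 1, block {q1,q6,q8,q10} splits into {q1,q10} and {q6,q8}.
Stable partition: {q1,q10} | {q0,q2,q4,q7,q9} | {q6,q8} — 3 equivalence classes.
State q7 belongs to the block {q0,q2,q4,q7,q9}, which has 5 states.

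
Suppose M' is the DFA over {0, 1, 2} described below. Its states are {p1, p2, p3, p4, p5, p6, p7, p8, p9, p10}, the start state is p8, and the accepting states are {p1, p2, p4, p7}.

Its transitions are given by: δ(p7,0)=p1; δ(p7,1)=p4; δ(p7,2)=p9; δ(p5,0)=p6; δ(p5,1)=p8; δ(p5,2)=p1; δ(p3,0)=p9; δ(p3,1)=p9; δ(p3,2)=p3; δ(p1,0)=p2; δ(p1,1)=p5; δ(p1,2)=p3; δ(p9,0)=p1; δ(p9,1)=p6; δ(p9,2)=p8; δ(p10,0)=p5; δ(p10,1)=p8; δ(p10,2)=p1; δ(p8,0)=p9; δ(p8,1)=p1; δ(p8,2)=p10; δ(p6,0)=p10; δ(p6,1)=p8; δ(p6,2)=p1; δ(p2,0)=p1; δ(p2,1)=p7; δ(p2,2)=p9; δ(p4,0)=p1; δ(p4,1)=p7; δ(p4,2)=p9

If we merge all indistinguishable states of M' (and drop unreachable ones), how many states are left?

6

Initial partition by acceptance: {p1,p2,p4,p7} | {p3,p5,p6,p8,p9,p10}.
On input 1, block {p1,p2,p4,p7} splits into {p2,p4,p7} and {p1}.
Split {p3,p5,p6,p8,p9,p10} by δ(·,0) → {p3,p5,p6,p8,p10} and {p9}.
On input 0, block {p3,p5,p6,p8,p10} splits into {p5,p6,p10} and {p3,p8}.
Refine {p3,p8} on symbol 1: members go to different blocks, giving {p3} and {p8}.
No further refinement is possible. Final partition (6 blocks): {p2,p4,p7} | {p5,p6,p10} | {p1} | {p9} | {p3} | {p8}.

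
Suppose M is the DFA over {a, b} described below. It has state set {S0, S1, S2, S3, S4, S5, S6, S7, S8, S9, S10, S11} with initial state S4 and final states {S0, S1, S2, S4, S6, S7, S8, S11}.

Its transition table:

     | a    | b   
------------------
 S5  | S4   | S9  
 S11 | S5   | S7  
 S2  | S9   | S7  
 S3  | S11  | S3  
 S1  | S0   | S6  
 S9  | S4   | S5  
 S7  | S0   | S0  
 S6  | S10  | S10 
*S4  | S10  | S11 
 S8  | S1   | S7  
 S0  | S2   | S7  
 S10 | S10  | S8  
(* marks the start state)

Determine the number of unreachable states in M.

BFS from S4 reaches {S0, S1, S2, S4, S5, S6, S7, S8, S9, S10, S11}; the 1 state(s) S3 are never visited.

1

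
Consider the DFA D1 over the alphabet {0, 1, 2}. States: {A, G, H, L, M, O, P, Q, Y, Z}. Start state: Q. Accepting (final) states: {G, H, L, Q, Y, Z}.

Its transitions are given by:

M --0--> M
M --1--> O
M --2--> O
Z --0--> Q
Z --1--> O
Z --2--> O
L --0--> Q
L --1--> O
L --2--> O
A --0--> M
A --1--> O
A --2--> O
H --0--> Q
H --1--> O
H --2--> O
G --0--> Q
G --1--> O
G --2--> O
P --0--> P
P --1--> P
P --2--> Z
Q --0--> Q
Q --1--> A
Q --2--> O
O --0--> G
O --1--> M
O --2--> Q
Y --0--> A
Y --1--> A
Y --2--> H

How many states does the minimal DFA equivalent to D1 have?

Reachable states from the start: {A,G,M,O,Q}. Unreachable: {H,L,P,Y,Z} — drop them.
Initial partition by acceptance: {G,Q} | {A,M,O}.
Split {A,M,O} by δ(·,0) → {A,M} and {O}.
On input 1, block {G,Q} splits into {Q} and {G}.
The partition is now stable with 4 blocks: {Q} | {A,M} | {O} | {G}.

4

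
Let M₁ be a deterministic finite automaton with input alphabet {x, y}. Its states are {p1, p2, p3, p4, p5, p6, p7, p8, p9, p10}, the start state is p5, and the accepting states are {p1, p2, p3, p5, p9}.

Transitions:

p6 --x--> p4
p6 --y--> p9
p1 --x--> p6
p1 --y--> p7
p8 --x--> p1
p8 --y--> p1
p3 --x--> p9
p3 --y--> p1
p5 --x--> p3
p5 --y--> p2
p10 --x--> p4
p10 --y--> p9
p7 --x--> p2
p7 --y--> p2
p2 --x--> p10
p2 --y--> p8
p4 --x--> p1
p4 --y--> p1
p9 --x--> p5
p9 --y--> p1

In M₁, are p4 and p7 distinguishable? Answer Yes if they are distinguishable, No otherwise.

No

Initial partition by acceptance: {p1,p2,p3,p5,p9} | {p4,p6,p7,p8,p10}.
Refine {p1,p2,p3,p5,p9} on symbol x: members go to different blocks, giving {p3,p5,p9} and {p1,p2}.
Refine {p4,p6,p7,p8,p10} on symbol x: members go to different blocks, giving {p4,p7,p8} and {p6,p10}.
Stable partition: {p3,p5,p9} | {p4,p7,p8} | {p1,p2} | {p6,p10} — 4 equivalence classes.
p4 and p7 lie in the same block of the stable partition, so they are equivalent — no string distinguishes them.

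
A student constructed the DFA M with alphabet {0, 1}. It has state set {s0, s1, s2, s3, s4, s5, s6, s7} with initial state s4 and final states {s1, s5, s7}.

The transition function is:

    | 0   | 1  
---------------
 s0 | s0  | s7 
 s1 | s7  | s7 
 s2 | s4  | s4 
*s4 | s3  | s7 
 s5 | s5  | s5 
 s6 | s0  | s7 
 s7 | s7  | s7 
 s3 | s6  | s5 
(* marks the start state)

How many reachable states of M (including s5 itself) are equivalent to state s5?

2

States {s1,s2} cannot be reached from the start state, so discard them.
P0 = {s5,s7} | {s0,s3,s4,s6}.
Stable partition: {s5,s7} | {s0,s3,s4,s6} — 2 equivalence classes.
The equivalence class containing s5 is {s5,s7}, of size 2.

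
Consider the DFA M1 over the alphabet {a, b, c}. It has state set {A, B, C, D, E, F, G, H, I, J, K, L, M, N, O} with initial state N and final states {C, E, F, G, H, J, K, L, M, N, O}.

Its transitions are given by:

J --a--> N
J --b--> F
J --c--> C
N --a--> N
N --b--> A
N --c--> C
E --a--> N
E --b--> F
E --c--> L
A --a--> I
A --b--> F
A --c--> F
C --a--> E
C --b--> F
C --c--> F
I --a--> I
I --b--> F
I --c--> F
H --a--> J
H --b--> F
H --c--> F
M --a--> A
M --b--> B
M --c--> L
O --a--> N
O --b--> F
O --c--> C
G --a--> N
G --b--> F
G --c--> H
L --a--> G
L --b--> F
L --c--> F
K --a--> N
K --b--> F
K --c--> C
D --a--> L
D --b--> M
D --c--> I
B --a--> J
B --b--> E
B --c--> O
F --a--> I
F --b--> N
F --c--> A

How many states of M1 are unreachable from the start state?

5

Starting at N and following transitions, the reachable set is {A, C, E, F, G, H, I, J, L, N}. That leaves B, D, K, M, O unreachable — 5 in total.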